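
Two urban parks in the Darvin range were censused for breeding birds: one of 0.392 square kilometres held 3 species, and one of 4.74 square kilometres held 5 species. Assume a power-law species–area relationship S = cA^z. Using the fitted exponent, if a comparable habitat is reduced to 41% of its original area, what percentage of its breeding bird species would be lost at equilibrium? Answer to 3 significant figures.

16.7%

z = ln(5/3) / ln(4.74/0.392) = 0.5108 / 2.4925 = 0.2049
S_new/S_old = (A_new/A_old)^z = 0.41^0.2049 = exp(0.2049 × -0.8916) = 0.833
Fraction lost = 1 − 0.833 = 0.167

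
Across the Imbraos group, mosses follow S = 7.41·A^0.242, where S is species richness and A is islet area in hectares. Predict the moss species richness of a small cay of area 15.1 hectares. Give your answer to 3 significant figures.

S = 7.41 × 15.1^0.242
ln S = ln 7.41 + 0.242 × ln 15.1 = 2.0028 + 0.242 × 2.7147 = 2.6598
S = e^2.6598 ≈ 14.29

14.3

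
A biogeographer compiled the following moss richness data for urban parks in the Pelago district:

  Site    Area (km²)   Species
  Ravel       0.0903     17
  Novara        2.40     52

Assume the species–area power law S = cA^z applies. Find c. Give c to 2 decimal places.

38.58

z = ln(S₂/S₁) / ln(A₂/A₁) = ln(52/17) / ln(2.4/0.0903) = 1.1180 / 3.2801 = 0.3409
c = S₁ / A₁^z = 17 / 0.0903^0.3409 = 17 / 0.4406 = 38.58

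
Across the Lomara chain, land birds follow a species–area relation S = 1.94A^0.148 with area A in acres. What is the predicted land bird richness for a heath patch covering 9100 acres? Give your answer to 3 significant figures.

S = 1.94 × 9100^0.148 = 1.94 × 3.854 ≈ 7.477

7.48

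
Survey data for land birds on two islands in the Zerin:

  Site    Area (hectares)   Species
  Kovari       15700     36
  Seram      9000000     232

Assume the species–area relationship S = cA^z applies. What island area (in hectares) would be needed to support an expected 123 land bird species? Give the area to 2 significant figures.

1000000 hectares

z = ln(232/36) / ln(9000000/15700) = 1.8632 / 6.3513 = 0.2934
c = 36 / 15700^0.2934 = 36 / 17.02 = 2.115
A = (123/2.115)^(1/0.2934) ⇒ ln A = ln(58.14)/0.2934 = 13.8497
A = e^13.8497 ≈ 1034757 hectares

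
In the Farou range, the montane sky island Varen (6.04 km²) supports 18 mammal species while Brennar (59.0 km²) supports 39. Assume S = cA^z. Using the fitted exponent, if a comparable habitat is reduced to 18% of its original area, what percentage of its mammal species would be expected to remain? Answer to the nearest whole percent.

z = ln(39/18) / ln(59/6.04) = 0.7732 / 2.2791 = 0.3392
S_new/S_old = (A_new/A_old)^z = 0.18^0.3392 = exp(0.3392 × -1.7148) = 0.5589

56%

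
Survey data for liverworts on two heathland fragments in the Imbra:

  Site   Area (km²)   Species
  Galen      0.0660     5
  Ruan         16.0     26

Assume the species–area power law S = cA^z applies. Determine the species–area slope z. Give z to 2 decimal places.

0.30

Taking logs: ln S = ln c + z ln A, so z = (ln S₂ − ln S₁)/(ln A₂ − ln A₁).
z = ln(26/5) / ln(16/0.066) = ln(5.2) / ln(242.4) = 1.6487 / 5.4907 = 0.3003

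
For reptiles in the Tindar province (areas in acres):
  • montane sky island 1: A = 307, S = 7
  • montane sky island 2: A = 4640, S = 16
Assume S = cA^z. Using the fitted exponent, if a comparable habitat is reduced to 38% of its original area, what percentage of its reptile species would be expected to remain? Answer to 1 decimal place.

z = ln(16/7) / ln(4640/307) = 0.8267 / 2.7156 = 0.3044
S_new/S_old = (A_new/A_old)^z = 0.38^0.3044 = exp(0.3044 × -0.9676) = 0.7449

74.5%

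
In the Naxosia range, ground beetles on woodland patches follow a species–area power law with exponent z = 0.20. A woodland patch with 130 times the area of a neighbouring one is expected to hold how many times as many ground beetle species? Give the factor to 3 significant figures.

S₂/S₁ = (A₂/A₁)^z = 130^0.2
ln(S₂/S₁) = 0.2 × ln 130 = 0.2 × 4.8675 = 0.9735
S₂/S₁ = e^0.9735 ≈ 2.647

2.65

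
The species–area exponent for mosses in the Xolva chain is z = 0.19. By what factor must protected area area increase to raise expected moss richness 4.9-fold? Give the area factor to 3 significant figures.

(A₂/A₁)^0.19 = 4.9, so A₂/A₁ = 4.9^(1/0.19) = 4.9^5.263
ln(A₂/A₁) = ln 4.9 / 0.19 = 1.5892 / 0.19 = 8.3644
A₂/A₁ = e^8.3644 ≈ 4292

4290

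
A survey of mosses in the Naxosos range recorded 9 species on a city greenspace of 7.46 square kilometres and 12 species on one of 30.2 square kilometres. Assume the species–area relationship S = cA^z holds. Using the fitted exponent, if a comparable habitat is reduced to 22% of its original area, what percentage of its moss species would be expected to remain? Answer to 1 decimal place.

73.2%

z = ln(12/9) / ln(30.2/7.46) = 0.2877 / 1.3983 = 0.2057
S_new/S_old = (A_new/A_old)^z = 0.22^0.2057 = exp(0.2057 × -1.5141) = 0.7323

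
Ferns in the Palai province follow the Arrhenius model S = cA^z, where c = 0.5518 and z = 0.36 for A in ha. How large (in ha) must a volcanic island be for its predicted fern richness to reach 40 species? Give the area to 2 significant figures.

150000 ha

40 = 0.5518 × A^0.36  ⇒  A^0.36 = 40/0.5518 = 72.49
ln A = ln(72.49) / 0.36 = 4.2834 / 0.36 = 11.8985
A = e^11.8985 ≈ 147041 ha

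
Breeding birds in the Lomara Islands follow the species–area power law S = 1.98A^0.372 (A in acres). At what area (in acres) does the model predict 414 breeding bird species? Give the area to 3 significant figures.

414 = 1.98 × A^0.372  ⇒  A^0.372 = 414/1.98 = 209.1
ln A = ln(209.1) / 0.372 = 5.3428 / 0.372 = 14.3623
A = e^14.3623 ≈ 1727667 acres

1730000 acres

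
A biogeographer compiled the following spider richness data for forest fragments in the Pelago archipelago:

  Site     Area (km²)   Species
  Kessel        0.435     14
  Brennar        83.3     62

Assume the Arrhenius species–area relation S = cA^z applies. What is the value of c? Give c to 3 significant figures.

z = ln(S₂/S₁) / ln(A₂/A₁) = ln(62/14) / ln(83.3/0.435) = 1.4881 / 5.2549 = 0.2832
c = S₁ / A₁^z = 14 / 0.435^0.2832 = 14 / 0.79 = 17.72

17.7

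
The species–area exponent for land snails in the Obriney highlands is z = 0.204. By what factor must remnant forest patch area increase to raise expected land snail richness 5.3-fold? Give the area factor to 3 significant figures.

3550

(A₂/A₁)^0.204 = 5.3, so A₂/A₁ = 5.3^(1/0.204) = 5.3^4.902
ln(A₂/A₁) = ln 5.3 / 0.204 = 1.6677 / 0.204 = 8.1750
A₂/A₁ = e^8.1750 ≈ 3551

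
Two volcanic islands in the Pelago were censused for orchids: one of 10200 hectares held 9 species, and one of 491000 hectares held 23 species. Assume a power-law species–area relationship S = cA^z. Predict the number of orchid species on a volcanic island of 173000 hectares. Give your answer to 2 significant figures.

z = ln(23/9) / ln(491000/10200) = 0.9383 / 3.8741 = 0.2422
c = 9 / 10200^0.2422 = 9 / 9.351 = 0.9625
S₃ = 0.9625 × 173000^0.2422 = 0.9625 × 18.56 ≈ 17.87

18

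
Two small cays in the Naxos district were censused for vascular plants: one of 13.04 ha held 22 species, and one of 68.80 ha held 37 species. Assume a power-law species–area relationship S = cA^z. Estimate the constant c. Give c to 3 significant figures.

z = ln(S₂/S₁) / ln(A₂/A₁) = ln(37/22) / ln(68.8/13.04) = 0.5199 / 1.6632 = 0.3126
c = S₁ / A₁^z = 22 / 13.04^0.3126 = 22 / 2.232 = 9.858

9.86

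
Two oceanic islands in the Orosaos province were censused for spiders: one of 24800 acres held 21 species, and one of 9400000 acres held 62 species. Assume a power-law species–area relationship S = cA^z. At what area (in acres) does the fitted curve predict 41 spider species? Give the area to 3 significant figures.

973000 acres

z = ln(62/21) / ln(9400000/24800) = 1.0826 / 5.9376 = 0.1823
c = 21 / 24800^0.1823 = 21 / 6.328 = 3.319
A = (41/3.319)^(1/0.1823) ⇒ ln A = ln(12.35)/0.1823 = 13.7880
A = e^13.7880 ≈ 972888 acres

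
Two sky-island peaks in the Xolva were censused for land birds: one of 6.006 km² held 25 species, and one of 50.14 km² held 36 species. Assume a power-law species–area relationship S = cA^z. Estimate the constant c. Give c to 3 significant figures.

z = ln(S₂/S₁) / ln(A₂/A₁) = ln(36/25) / ln(50.14/6.006) = 0.3646 / 2.1221 = 0.1718
c = S₁ / A₁^z = 25 / 6.006^0.1718 = 25 / 1.361 = 18.37

18.4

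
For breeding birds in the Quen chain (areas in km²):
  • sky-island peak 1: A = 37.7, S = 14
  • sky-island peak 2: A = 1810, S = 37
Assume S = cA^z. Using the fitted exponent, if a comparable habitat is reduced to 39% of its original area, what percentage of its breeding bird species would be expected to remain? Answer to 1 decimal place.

78.9%

z = ln(37/14) / ln(1810/37.7) = 0.9719 / 3.8714 = 0.2510
S_new/S_old = (A_new/A_old)^z = 0.39^0.2510 = exp(0.2510 × -0.9416) = 0.7895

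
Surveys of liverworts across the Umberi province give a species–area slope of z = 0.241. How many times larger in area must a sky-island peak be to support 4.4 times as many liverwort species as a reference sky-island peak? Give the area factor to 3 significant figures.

468

(A₂/A₁)^0.241 = 4.4, so A₂/A₁ = 4.4^(1/0.241) = 4.4^4.149
ln(A₂/A₁) = ln 4.4 / 0.241 = 1.4816 / 0.241 = 6.1477
A₂/A₁ = e^6.1477 ≈ 467.7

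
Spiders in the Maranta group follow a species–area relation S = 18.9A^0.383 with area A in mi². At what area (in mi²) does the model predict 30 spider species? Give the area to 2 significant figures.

30 = 18.9 × A^0.383  ⇒  A^0.383 = 30/18.9 = 1.587
ln A = ln(1.587) / 0.383 = 0.4620 / 0.383 = 1.2064
A = e^1.2064 ≈ 3.341 mi²

3.3 mi²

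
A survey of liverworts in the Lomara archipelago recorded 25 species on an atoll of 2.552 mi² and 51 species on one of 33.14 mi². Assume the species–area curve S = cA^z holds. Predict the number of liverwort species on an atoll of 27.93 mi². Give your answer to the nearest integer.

z = ln(51/25) / ln(33.14/2.552) = 0.7129 / 2.5639 = 0.2781
c = 25 / 2.552^0.2781 = 25 / 1.298 = 19.27
S₃ = 19.27 × 27.93^0.2781 = 19.27 × 2.524 ≈ 48.63

49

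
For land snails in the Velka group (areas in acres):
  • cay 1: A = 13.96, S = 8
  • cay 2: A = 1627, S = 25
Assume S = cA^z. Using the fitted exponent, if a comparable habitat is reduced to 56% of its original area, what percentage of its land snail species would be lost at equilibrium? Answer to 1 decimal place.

13.0%

z = ln(25/8) / ln(1627/13.96) = 1.1394 / 4.7583 = 0.2395
S_new/S_old = (A_new/A_old)^z = 0.56^0.2395 = exp(0.2395 × -0.5798) = 0.8704
Fraction lost = 1 − 0.8704 = 0.1296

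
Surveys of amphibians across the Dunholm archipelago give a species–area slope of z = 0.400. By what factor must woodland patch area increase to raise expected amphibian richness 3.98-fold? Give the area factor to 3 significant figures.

31.6

(A₂/A₁)^0.4 = 3.98, so A₂/A₁ = 3.98^(1/0.4) = 3.98^2.5
ln(A₂/A₁) = ln 3.98 / 0.4 = 1.3813 / 0.4 = 3.4532
A₂/A₁ = e^3.4532 ≈ 31.6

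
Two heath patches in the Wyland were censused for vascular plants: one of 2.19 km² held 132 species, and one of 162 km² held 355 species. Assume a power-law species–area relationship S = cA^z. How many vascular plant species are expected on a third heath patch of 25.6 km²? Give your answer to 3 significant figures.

z = ln(355/132) / ln(162/2.19) = 0.9893 / 4.3037 = 0.2299
c = 132 / 2.19^0.2299 = 132 / 1.197 = 110.2
S₃ = 110.2 × 25.6^0.2299 = 110.2 × 2.107 ≈ 232.3

232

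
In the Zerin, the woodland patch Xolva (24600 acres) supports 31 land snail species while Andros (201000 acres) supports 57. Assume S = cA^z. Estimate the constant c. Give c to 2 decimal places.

z = ln(S₂/S₁) / ln(A₂/A₁) = ln(57/31) / ln(201000/24600) = 0.6091 / 2.1006 = 0.2900
c = S₁ / A₁^z = 31 / 24600^0.2900 = 31 / 18.76 = 1.653

1.65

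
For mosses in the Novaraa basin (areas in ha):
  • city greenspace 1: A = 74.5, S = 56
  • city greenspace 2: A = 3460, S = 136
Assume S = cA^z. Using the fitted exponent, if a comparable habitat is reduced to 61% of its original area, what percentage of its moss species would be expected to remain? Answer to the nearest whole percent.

z = ln(136/56) / ln(3460/74.5) = 0.8873 / 3.8382 = 0.2312
S_new/S_old = (A_new/A_old)^z = 0.61^0.2312 = exp(0.2312 × -0.4943) = 0.892

89%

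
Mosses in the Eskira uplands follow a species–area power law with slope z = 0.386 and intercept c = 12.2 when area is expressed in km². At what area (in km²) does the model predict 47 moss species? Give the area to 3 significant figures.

47 = 12.2 × A^0.386  ⇒  A^0.386 = 47/12.2 = 3.852
ln A = ln(3.852) / 0.386 = 1.3487 / 0.386 = 3.4941
A = e^3.4941 ≈ 32.92 km²

32.9 km²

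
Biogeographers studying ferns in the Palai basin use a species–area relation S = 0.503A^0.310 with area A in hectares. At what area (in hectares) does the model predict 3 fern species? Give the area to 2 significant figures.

3 = 0.503 × A^0.31  ⇒  A^0.31 = 3/0.503 = 5.964
ln A = ln(5.964) / 0.31 = 1.7858 / 0.31 = 5.7606
A = e^5.7606 ≈ 317.5 hectares

320 hectares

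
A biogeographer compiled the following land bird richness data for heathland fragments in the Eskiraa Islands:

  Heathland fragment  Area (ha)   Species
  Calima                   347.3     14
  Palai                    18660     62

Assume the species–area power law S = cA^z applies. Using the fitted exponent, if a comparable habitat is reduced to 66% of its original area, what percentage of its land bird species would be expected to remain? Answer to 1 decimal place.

85.6%

z = ln(62/14) / ln(18660/347.3) = 1.4881 / 3.9839 = 0.3735
S_new/S_old = (A_new/A_old)^z = 0.66^0.3735 = exp(0.3735 × -0.4155) = 0.8562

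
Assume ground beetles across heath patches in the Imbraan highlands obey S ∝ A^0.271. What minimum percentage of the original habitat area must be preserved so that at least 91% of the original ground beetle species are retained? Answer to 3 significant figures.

Need (A_new/A_old)^0.271 = 0.91, so A_new/A_old = 0.91^(1/0.271) = 0.91^3.69
ln(A_new/A_old) = ln 0.91 / 0.271 = -0.0943 / 0.271 = -0.3480
A_new/A_old = e^-0.3480 ≈ 0.7061

70.6%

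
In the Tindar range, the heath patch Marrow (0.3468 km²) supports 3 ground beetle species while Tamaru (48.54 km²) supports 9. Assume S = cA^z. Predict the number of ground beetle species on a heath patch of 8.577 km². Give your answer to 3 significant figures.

z = ln(9/3) / ln(48.54/0.3468) = 1.0986 / 4.9414 = 0.2223
c = 3 / 0.3468^0.2223 = 3 / 0.7902 = 3.796
S₃ = 3.796 × 8.577^0.2223 = 3.796 × 1.613 ≈ 6.122

6.12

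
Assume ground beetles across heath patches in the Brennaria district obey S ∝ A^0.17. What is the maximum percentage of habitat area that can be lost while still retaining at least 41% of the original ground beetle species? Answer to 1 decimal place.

99.5%

Need (A_new/A_old)^0.17 = 0.41, so A_new/A_old = 0.41^(1/0.17) = 0.41^5.882
ln(A_new/A_old) = ln 0.41 / 0.17 = -0.8916 / 0.17 = -5.2447
A_new/A_old = e^-5.2447 ≈ 0.005275
Fraction that can be lost = 1 − 0.005275 = 0.9947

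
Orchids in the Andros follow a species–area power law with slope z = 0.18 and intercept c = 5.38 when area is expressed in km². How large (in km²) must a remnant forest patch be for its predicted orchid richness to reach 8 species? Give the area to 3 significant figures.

9.06 km²

8 = 5.38 × A^0.18  ⇒  A^0.18 = 8/5.38 = 1.487
ln A = ln(1.487) / 0.18 = 0.3968 / 0.18 = 2.2042
A = e^2.2042 ≈ 9.063 km²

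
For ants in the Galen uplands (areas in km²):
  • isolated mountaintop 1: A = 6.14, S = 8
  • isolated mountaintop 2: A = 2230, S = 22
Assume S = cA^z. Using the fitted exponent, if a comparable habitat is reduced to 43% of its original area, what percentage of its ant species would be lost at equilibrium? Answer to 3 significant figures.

13.5%

z = ln(22/8) / ln(2230/6.14) = 1.0116 / 5.8949 = 0.1716
S_new/S_old = (A_new/A_old)^z = 0.43^0.1716 = exp(0.1716 × -0.8440) = 0.8652
Fraction lost = 1 − 0.8652 = 0.1348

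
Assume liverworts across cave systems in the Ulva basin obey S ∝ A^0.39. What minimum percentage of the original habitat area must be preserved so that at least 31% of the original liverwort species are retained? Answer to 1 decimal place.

Need (A_new/A_old)^0.39 = 0.31, so A_new/A_old = 0.31^(1/0.39) = 0.31^2.564
ln(A_new/A_old) = ln 0.31 / 0.39 = -1.1712 / 0.39 = -3.0030
A_new/A_old = e^-3.0030 ≈ 0.04964

5.0%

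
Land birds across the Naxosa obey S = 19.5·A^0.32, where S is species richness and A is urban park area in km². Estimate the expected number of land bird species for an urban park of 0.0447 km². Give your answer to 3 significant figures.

7.21

S = 19.5 × 0.0447^0.32 = 19.5 × 0.3699 ≈ 7.213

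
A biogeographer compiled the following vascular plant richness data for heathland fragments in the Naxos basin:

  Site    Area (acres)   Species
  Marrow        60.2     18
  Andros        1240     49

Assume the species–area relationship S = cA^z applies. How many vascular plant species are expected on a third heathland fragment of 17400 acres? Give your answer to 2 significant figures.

z = ln(49/18) / ln(1240/60.2) = 1.0014 / 3.0252 = 0.3310
c = 18 / 60.2^0.3310 = 18 / 3.882 = 4.636
S₃ = 4.636 × 17400^0.3310 = 4.636 × 25.34 ≈ 117.5

120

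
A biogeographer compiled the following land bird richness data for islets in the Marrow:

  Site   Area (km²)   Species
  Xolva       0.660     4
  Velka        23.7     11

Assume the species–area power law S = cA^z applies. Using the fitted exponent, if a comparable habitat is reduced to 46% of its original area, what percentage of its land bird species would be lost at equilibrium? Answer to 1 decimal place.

19.7%

z = ln(11/4) / ln(23.7/0.66) = 1.0116 / 3.5810 = 0.2825
S_new/S_old = (A_new/A_old)^z = 0.46^0.2825 = exp(0.2825 × -0.7765) = 0.803
Fraction lost = 1 − 0.803 = 0.197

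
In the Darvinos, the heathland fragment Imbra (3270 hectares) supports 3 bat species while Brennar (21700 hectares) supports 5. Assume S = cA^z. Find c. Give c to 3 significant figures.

z = ln(S₂/S₁) / ln(A₂/A₁) = ln(5/3) / ln(21700/3270) = 0.5108 / 1.8925 = 0.2699
c = S₁ / A₁^z = 3 / 3270^0.2699 = 3 / 8.885 = 0.3377

0.338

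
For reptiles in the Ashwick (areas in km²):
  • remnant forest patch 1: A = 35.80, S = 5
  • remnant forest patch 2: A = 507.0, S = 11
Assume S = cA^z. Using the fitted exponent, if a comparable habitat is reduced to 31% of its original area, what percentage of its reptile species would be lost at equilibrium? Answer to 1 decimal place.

29.4%

z = ln(11/5) / ln(507/35.8) = 0.7885 / 2.6506 = 0.2975
S_new/S_old = (A_new/A_old)^z = 0.31^0.2975 = exp(0.2975 × -1.1712) = 0.7058
Fraction lost = 1 − 0.7058 = 0.2942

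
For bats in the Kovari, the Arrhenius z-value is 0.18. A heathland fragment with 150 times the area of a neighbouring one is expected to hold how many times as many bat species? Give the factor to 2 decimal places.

S₂/S₁ = (A₂/A₁)^z = 150^0.18
ln(S₂/S₁) = 0.18 × ln 150 = 0.18 × 5.0106 = 0.9019
S₂/S₁ = e^0.9019 ≈ 2.464

2.46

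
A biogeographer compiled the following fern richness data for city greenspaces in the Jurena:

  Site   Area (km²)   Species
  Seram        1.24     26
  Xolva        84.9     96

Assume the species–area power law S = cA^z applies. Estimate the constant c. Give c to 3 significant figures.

24.3

z = ln(S₂/S₁) / ln(A₂/A₁) = ln(96/26) / ln(84.9/1.24) = 1.3063 / 4.2264 = 0.3091
c = S₁ / A₁^z = 26 / 1.24^0.3091 = 26 / 1.069 = 24.33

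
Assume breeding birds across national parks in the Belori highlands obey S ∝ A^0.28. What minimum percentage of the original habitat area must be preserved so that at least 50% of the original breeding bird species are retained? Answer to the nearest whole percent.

8%

Need (A_new/A_old)^0.28 = 0.5, so A_new/A_old = 0.5^(1/0.28) = 0.5^3.571
ln(A_new/A_old) = ln 0.5 / 0.28 = -0.6931 / 0.28 = -2.4755
A_new/A_old = e^-2.4755 ≈ 0.08412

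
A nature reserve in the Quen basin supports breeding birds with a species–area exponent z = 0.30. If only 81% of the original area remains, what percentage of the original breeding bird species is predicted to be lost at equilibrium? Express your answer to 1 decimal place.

S_new/S_old = (A_new/A_old)^z = 0.81^0.3
= exp(0.3 × ln 0.81) = exp(0.3 × -0.2107) = exp(-0.0632) ≈ 0.9387
Fraction lost = 1 − 0.9387 = 0.06126

6.1%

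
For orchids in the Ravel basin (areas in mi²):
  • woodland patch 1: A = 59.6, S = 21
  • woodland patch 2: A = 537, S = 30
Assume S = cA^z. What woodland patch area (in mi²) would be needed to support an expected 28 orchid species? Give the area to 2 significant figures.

350 mi²

z = ln(30/21) / ln(537/59.6) = 0.3567 / 2.1983 = 0.1622
c = 21 / 59.6^0.1622 = 21 / 1.941 = 10.82
A = (28/10.82)^(1/0.1622) ⇒ ln A = ln(2.588)/0.1622 = 5.8608
A = e^5.8608 ≈ 351 mi²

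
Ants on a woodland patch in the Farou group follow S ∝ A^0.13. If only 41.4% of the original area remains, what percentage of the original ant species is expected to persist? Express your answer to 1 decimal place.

S_new/S_old = (A_new/A_old)^z = 0.414^0.13
= exp(0.13 × ln 0.414) = exp(0.13 × -0.8819) = exp(-0.1146) ≈ 0.8917

89.2%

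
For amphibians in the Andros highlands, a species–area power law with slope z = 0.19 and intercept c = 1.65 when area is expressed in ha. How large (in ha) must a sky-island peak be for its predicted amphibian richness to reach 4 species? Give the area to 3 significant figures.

106 ha

4 = 1.65 × A^0.19  ⇒  A^0.19 = 4/1.65 = 2.424
ln A = ln(2.424) / 0.19 = 0.8855 / 0.19 = 4.6606
A = e^4.6606 ≈ 105.7 ha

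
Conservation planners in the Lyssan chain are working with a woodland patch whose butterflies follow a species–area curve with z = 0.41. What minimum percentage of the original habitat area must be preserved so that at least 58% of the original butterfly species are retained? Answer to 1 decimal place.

Need (A_new/A_old)^0.41 = 0.58, so A_new/A_old = 0.58^(1/0.41) = 0.58^2.439
ln(A_new/A_old) = ln 0.58 / 0.41 = -0.5447 / 0.41 = -1.3286
A_new/A_old = e^-1.3286 ≈ 0.2648

26.5%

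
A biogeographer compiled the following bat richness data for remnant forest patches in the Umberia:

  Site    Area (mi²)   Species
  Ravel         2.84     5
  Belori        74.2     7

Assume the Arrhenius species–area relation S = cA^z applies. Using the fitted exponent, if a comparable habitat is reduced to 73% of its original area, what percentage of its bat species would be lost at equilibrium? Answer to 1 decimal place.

3.2%

z = ln(7/5) / ln(74.2/2.84) = 0.3365 / 3.2630 = 0.1031
S_new/S_old = (A_new/A_old)^z = 0.73^0.1031 = exp(0.1031 × -0.3147) = 0.9681
Fraction lost = 1 − 0.9681 = 0.03193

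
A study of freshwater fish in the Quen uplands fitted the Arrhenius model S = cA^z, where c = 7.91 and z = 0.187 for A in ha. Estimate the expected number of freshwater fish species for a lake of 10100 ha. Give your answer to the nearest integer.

S = 7.91 × 10100^0.187 = 7.91 × 5.608 ≈ 44.36

44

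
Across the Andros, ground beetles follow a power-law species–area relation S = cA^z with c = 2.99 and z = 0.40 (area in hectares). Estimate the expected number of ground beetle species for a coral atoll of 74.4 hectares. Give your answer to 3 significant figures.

S = 2.99 × 74.4^0.4
ln S = ln 2.99 + 0.4 × ln 74.4 = 1.0953 + 0.4 × 4.3095 = 2.8191
S = e^2.8191 ≈ 16.76

16.8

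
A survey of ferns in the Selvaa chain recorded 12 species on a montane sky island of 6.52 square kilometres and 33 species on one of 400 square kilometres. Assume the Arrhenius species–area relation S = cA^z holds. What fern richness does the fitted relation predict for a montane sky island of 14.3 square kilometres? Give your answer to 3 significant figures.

14.6

z = ln(33/12) / ln(400/6.52) = 1.0116 / 4.1166 = 0.2457
c = 12 / 6.52^0.2457 = 12 / 1.585 = 7.57
S₃ = 7.57 × 14.3^0.2457 = 7.57 × 1.923 ≈ 14.55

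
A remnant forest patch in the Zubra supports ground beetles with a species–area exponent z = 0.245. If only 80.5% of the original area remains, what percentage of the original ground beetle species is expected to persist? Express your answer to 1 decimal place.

S_new/S_old = (A_new/A_old)^z = 0.805^0.245
= exp(0.245 × ln 0.805) = exp(0.245 × -0.2169) = exp(-0.0531) ≈ 0.9482

94.8%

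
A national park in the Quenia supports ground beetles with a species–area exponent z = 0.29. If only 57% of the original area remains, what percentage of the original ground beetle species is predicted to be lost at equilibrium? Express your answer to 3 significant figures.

S_new/S_old = (A_new/A_old)^z = 0.57^0.29
= exp(0.29 × ln 0.57) = exp(0.29 × -0.5621) = exp(-0.1630) ≈ 0.8496
Fraction lost = 1 − 0.8496 = 0.1504

15.0%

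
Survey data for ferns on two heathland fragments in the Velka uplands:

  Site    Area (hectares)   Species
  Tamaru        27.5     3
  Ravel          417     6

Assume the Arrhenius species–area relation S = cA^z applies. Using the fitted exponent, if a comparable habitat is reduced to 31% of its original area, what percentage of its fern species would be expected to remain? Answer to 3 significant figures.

74.2%

z = ln(6/3) / ln(417/27.5) = 0.6931 / 2.7189 = 0.2549
S_new/S_old = (A_new/A_old)^z = 0.31^0.2549 = exp(0.2549 × -1.1712) = 0.7419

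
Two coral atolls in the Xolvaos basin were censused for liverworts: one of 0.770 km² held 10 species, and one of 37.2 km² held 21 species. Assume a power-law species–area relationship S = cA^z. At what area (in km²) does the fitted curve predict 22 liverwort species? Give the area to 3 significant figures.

47.4 km²

z = ln(21/10) / ln(37.2/0.77) = 0.7419 / 3.8777 = 0.1913
c = 10 / 0.77^0.1913 = 10 / 0.9512 = 10.51
A = (22/10.51)^(1/0.1913) ⇒ ln A = ln(2.093)/0.1913 = 3.8594
A = e^3.8594 ≈ 47.44 km²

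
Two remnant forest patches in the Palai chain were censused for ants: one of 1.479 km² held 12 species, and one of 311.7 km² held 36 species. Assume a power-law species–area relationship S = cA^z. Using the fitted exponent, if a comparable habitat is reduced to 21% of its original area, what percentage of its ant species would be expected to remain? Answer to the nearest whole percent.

z = ln(36/12) / ln(311.7/1.479) = 1.0986 / 5.3507 = 0.2053
S_new/S_old = (A_new/A_old)^z = 0.21^0.2053 = exp(0.2053 × -1.5606) = 0.7258

73%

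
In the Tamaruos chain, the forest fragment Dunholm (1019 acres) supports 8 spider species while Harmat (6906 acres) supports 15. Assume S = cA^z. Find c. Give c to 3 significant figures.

z = ln(S₂/S₁) / ln(A₂/A₁) = ln(15/8) / ln(6906/1019) = 0.6286 / 1.9136 = 0.3285
c = S₁ / A₁^z = 8 / 1019^0.3285 = 8 / 9.732 = 0.8221

0.822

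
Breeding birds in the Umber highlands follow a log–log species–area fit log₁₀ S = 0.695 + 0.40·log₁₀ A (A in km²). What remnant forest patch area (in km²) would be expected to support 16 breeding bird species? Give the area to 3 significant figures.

18.7 km²

16 = 4.955 × A^0.4  ⇒  A^0.4 = 16/4.955 = 3.229
ln A = ln(3.229) / 0.4 = 1.1723 / 0.4 = 2.9307
A = e^2.9307 ≈ 18.74 km²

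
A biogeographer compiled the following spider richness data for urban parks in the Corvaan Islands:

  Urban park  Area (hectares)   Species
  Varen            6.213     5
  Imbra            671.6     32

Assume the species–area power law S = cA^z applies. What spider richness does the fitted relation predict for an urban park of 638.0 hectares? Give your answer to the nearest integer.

z = ln(32/5) / ln(671.6/6.213) = 1.8563 / 4.6830 = 0.3964
c = 5 / 6.213^0.3964 = 5 / 2.063 = 2.424
S₃ = 2.424 × 638^0.3964 = 2.424 × 12.94 ≈ 31.36

31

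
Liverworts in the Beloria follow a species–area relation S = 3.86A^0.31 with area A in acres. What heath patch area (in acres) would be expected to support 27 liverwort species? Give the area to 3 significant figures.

531 acres

27 = 3.86 × A^0.31  ⇒  A^0.31 = 27/3.86 = 6.995
ln A = ln(6.995) / 0.31 = 1.9452 / 0.31 = 6.2747
A = e^6.2747 ≈ 531 acres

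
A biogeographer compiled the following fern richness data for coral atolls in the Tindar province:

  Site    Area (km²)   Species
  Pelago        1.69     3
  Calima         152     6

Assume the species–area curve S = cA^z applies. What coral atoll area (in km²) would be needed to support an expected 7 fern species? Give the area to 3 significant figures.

z = ln(6/3) / ln(152/1.69) = 0.6931 / 4.4992 = 0.1541
c = 3 / 1.69^0.1541 = 3 / 1.084 = 2.767
A = (7/2.767)^(1/0.1541) ⇒ ln A = ln(2.53)/0.1541 = 6.0245
A = e^6.0245 ≈ 413.4 km²

413 km²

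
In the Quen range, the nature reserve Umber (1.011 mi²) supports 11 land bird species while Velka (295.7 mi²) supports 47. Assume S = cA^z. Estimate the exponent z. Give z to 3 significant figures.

Taking logs: ln S = ln c + z ln A, so z = (ln S₂ − ln S₁)/(ln A₂ − ln A₁).
z = ln(47/11) / ln(295.7/1.011) = ln(4.273) / ln(292.5) = 1.4523 / 5.6784 = 0.2558

0.256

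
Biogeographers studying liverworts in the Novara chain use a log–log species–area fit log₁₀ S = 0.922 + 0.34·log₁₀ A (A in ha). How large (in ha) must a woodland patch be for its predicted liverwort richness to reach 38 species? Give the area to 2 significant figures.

38 = 8.356 × A^0.34  ⇒  A^0.34 = 38/8.356 = 4.548
ln A = ln(4.548) / 0.34 = 1.5146 / 0.34 = 4.4547
A = e^4.4547 ≈ 86.03 ha

86 ha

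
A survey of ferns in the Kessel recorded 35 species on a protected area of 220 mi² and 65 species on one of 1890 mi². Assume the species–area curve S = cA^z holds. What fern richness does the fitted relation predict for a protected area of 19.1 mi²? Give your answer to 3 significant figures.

z = ln(65/35) / ln(1890/220) = 0.6190 / 2.1507 = 0.2878
c = 35 / 220^0.2878 = 35 / 4.723 = 7.41
S₃ = 7.41 × 19.1^0.2878 = 7.41 × 2.337 ≈ 17.32

17.3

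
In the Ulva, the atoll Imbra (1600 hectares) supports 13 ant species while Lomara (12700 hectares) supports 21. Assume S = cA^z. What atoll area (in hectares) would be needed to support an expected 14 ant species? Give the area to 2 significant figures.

2200 hectares

z = ln(21/13) / ln(12700/1600) = 0.4796 / 2.0716 = 0.2315
c = 13 / 1600^0.2315 = 13 / 5.518 = 2.356
A = (14/2.356)^(1/0.2315) ⇒ ln A = ln(5.942)/0.2315 = 7.6979
A = e^7.6979 ≈ 2204 hectares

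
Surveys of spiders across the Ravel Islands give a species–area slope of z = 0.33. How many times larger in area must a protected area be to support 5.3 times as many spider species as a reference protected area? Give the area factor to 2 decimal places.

156.59

(A₂/A₁)^0.33 = 5.3, so A₂/A₁ = 5.3^(1/0.33) = 5.3^3.03
ln(A₂/A₁) = ln 5.3 / 0.33 = 1.6677 / 0.33 = 5.0537
A₂/A₁ = e^5.0537 ≈ 156.6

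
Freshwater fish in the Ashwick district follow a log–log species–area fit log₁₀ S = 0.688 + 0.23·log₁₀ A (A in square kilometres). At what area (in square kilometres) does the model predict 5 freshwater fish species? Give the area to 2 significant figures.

5 = 4.875 × A^0.23  ⇒  A^0.23 = 5/4.875 = 1.026
ln A = ln(1.026) / 0.23 = 0.0253 / 0.23 = 0.1098
A = e^0.1098 ≈ 1.116 square kilometres

1.1 square kilometres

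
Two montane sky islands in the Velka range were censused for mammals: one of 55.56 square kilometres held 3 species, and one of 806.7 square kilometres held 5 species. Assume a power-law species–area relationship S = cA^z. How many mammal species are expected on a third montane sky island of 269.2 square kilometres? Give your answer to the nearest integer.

4

z = ln(5/3) / ln(806.7/55.56) = 0.5108 / 2.6755 = 0.1909
c = 3 / 55.56^0.1909 = 3 / 2.153 = 1.393
S₃ = 1.393 × 269.2^0.1909 = 1.393 × 2.911 ≈ 4.055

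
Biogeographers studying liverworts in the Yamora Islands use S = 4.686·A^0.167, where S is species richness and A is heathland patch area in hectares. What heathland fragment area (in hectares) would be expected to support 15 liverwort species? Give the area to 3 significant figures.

1060 hectares

15 = 4.686 × A^0.167  ⇒  A^0.167 = 15/4.686 = 3.201
ln A = ln(3.201) / 0.167 = 1.1635 / 0.167 = 6.9669
A = e^6.9669 ≈ 1061 hectares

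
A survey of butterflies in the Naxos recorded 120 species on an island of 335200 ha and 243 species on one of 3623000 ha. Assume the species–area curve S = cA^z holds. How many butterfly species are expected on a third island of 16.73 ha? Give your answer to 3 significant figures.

z = ln(243/120) / ln(3623000/335200) = 0.7056 / 2.3803 = 0.2964
c = 120 / 335200^0.2964 = 120 / 43.43 = 2.763
S₃ = 2.763 × 16.73^0.2964 = 2.763 × 2.305 ≈ 6.369

6.37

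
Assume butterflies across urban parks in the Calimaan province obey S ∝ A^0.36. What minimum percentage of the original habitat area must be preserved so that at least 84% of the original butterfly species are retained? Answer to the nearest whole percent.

62%

Need (A_new/A_old)^0.36 = 0.84, so A_new/A_old = 0.84^(1/0.36) = 0.84^2.778
ln(A_new/A_old) = ln 0.84 / 0.36 = -0.1744 / 0.36 = -0.4843
A_new/A_old = e^-0.4843 ≈ 0.6161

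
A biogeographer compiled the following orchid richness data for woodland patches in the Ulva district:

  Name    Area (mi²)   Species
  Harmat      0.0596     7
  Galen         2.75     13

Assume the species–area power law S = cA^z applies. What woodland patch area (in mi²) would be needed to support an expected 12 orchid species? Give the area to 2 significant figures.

z = ln(13/7) / ln(2.75/0.0596) = 0.6190 / 3.8317 = 0.1616
c = 7 / 0.0596^0.1616 = 7 / 0.6341 = 11.04
A = (12/11.04)^(1/0.1616) ⇒ ln A = ln(1.087)/0.1616 = 0.5162
A = e^0.5162 ≈ 1.676 mi²

1.7 mi²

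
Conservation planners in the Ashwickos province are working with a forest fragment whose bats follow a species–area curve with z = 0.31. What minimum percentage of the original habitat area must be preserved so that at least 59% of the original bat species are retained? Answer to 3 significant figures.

18.2%

Need (A_new/A_old)^0.31 = 0.59, so A_new/A_old = 0.59^(1/0.31) = 0.59^3.226
ln(A_new/A_old) = ln 0.59 / 0.31 = -0.5276 / 0.31 = -1.7020
A_new/A_old = e^-1.7020 ≈ 0.1823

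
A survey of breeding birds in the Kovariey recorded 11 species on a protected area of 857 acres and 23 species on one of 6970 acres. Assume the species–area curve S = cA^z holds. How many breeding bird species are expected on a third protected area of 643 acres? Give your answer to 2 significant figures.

9.9

z = ln(23/11) / ln(6970/857) = 0.7376 / 2.0959 = 0.3519
c = 11 / 857^0.3519 = 11 / 10.77 = 1.021
S₃ = 1.021 × 643^0.3519 = 1.021 × 9.733 ≈ 9.942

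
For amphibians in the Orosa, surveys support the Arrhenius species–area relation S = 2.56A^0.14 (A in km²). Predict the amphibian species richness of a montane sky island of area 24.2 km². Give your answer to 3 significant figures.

S = 2.56 × 24.2^0.14 = 2.56 × 1.562 ≈ 3.999

4.00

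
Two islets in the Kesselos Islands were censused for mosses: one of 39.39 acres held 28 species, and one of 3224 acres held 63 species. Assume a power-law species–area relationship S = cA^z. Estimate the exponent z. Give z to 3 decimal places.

0.184

Taking logs: ln S = ln c + z ln A, so z = (ln S₂ − ln S₁)/(ln A₂ − ln A₁).
z = ln(63/28) / ln(3224/39.39) = ln(2.25) / ln(81.85) = 0.8109 / 4.4049 = 0.1841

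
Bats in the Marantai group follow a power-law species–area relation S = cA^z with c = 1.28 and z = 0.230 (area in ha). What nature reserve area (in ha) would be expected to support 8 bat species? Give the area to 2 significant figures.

2900 ha

8 = 1.28 × A^0.23  ⇒  A^0.23 = 8/1.28 = 6.25
ln A = ln(6.25) / 0.23 = 1.8326 / 0.23 = 7.9677
A = e^7.9677 ≈ 2886 ha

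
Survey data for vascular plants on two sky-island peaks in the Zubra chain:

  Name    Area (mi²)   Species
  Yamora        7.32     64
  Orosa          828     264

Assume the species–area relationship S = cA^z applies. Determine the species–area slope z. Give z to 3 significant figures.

Taking logs: ln S = ln c + z ln A, so z = (ln S₂ − ln S₁)/(ln A₂ − ln A₁).
z = ln(264/64) / ln(828/7.32) = ln(4.125) / ln(113.1) = 1.4171 / 4.7284 = 0.2997

0.300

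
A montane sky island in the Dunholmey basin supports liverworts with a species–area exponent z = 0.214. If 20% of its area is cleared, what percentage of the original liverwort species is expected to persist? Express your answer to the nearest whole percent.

95%

S_new/S_old = (A_new/A_old)^z = 0.8^0.214
= exp(0.214 × ln 0.8) = exp(0.214 × -0.2231) = exp(-0.0478) ≈ 0.9534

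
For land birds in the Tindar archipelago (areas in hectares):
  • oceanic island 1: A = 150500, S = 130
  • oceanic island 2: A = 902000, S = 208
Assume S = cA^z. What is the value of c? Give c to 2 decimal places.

5.69

z = ln(S₂/S₁) / ln(A₂/A₁) = ln(208/130) / ln(902000/150500) = 0.4700 / 1.7907 = 0.2625
c = S₁ / A₁^z = 130 / 150500^0.2625 = 130 / 22.85 = 5.688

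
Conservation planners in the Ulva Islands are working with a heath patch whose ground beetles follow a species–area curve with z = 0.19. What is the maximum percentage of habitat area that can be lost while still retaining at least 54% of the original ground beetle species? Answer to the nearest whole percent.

Need (A_new/A_old)^0.19 = 0.54, so A_new/A_old = 0.54^(1/0.19) = 0.54^5.263
ln(A_new/A_old) = ln 0.54 / 0.19 = -0.6162 / 0.19 = -3.2431
A_new/A_old = e^-3.2431 ≈ 0.03904
Fraction that can be lost = 1 − 0.03904 = 0.961

96%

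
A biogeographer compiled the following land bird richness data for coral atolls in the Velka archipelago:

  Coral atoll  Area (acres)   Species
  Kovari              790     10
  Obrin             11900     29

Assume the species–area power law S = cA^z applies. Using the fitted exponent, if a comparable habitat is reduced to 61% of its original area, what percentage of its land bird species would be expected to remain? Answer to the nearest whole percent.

82%

z = ln(29/10) / ln(11900/790) = 1.0647 / 2.7123 = 0.3926
S_new/S_old = (A_new/A_old)^z = 0.61^0.3926 = exp(0.3926 × -0.4943) = 0.8236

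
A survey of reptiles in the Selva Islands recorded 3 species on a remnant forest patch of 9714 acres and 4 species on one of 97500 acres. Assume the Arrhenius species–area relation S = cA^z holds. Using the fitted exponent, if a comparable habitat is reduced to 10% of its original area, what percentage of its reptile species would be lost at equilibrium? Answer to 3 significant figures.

25.0%

z = ln(4/3) / ln(97500/9714) = 0.2877 / 2.3063 = 0.1247
S_new/S_old = (A_new/A_old)^z = 0.1^0.1247 = exp(0.1247 × -2.3026) = 0.7503
Fraction lost = 1 − 0.7503 = 0.2497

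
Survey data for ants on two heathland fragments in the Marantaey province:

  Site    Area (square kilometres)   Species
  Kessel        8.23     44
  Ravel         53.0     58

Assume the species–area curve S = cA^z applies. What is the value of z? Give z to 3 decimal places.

0.148

Taking logs: ln S = ln c + z ln A, so z = (ln S₂ − ln S₁)/(ln A₂ − ln A₁).
z = ln(58/44) / ln(53/8.23) = ln(1.318) / ln(6.44) = 0.2763 / 1.8625 = 0.1483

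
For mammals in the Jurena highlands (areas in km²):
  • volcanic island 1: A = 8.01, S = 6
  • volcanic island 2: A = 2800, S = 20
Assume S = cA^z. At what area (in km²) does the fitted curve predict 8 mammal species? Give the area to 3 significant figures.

32.5 km²

z = ln(20/6) / ln(2800/8.01) = 1.2040 / 5.8567 = 0.2056
c = 6 / 8.01^0.2056 = 6 / 1.534 = 3.912
A = (8/3.912)^(1/0.2056) ⇒ ln A = ln(2.045)/0.2056 = 3.4801
A = e^3.4801 ≈ 32.46 km²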